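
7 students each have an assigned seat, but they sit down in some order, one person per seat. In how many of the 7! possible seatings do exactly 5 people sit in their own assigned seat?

Pick the 5 fixed positions: C(7,5) = 21 ways.
The remaining 2 must be deranged: !2 = 1.
Total: 21 × 1 = 21.

21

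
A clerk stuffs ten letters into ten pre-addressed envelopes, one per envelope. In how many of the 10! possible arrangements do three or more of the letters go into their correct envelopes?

291394

# with exactly i fixed is C(10,i)·!(10-i); sum over i=3..10:
  i=3: C(10,3)·!7 = 120·1854 = 222480
  i=4: C(10,4)·!6 = 210·265 = 55650
  i=5: C(10,5)·!5 = 252·44 = 11088
  i=6: C(10,6)·!4 = 210·9 = 1890
  i=7: C(10,7)·!3 = 120·2 = 240
  i=8: C(10,8)·!2 = 45·1 = 45
  i=9: C(10,9)·!1 = 10·0 = 0
  i=10: C(10,10)·!0 = 1·1 = 1
Total = 291394.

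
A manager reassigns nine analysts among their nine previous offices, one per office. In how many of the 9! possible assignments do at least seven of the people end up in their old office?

37

# with exactly i fixed is C(9,i)·!(9-i); sum over i=7..9:
  i=7: C(9,7)·!2 = 36·1 = 36
  i=8: C(9,8)·!1 = 9·0 = 0
  i=9: C(9,9)·!0 = 1·1 = 1
Total = 37.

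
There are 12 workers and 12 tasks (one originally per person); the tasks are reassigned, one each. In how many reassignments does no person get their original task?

176214841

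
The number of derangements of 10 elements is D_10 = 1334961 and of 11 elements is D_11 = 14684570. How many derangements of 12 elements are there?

D_12 = (12-1)·(D_11 + D_10) = 11·(14684570 + 1334961) = 11·16019531 = 176214841.

176214841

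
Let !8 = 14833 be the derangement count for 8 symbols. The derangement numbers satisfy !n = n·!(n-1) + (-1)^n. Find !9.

133496

!9 = 9·14833 - 1 = 133496.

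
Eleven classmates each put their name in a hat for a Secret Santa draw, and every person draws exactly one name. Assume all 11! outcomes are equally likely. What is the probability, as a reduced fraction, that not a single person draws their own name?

Favorable outcomes: !11 = 14684570.
Total outcomes: 11! = 39916800.
Probability = 14684570/39916800 = 1468457/3991680.

1468457/3991680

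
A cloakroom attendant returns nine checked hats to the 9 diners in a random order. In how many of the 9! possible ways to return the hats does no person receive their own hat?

The number of derangements of 9 is !9 = Σ_{k=0}^{9} (-1)^k·9!/k!
= 9! - 9!/1! + 9!/2! - 9!/3! + 9!/4! - 9!/5! + 9!/6! - 9!/7! + 9!/8! - 9!/9!
= 362880 - 362880 + 181440 - 60480 + 15120 - 3024 + 504 - 72 + 9 - 1
= 133496

133496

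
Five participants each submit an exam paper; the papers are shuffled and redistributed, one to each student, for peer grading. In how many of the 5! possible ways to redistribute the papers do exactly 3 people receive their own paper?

10

Pick the 3 fixed positions: C(5,3) = 10 ways.
The remaining 2 must be deranged: !2 = 1.
Total: 10 × 1 = 10.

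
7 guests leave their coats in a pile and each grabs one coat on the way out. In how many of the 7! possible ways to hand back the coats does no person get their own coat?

1854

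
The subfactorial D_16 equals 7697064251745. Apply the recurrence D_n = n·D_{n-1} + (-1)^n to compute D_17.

D_17 = 17·7697064251745 - 1 = 130850092279664.

130850092279664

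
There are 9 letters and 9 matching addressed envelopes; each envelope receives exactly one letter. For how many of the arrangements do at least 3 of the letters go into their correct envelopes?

Sum C(9,i)·!(9-i) for i = 3..9:
  i=3: C(9,3)·!6 = 84·265 = 22260
  i=4: C(9,4)·!5 = 126·44 = 5544
  i=5: C(9,5)·!4 = 126·9 = 1134
  i=6: C(9,6)·!3 = 84·2 = 168
  i=7: C(9,7)·!2 = 36·1 = 36
  i=8: C(9,8)·!1 = 9·0 = 0
  i=9: C(9,9)·!0 = 1·1 = 1
Total = 29143.

29143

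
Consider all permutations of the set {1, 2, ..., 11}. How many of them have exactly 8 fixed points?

Pick the 8 fixed positions: C(11,8) = 165 ways.
The other 3 form a derangement: !3 = 2.
Total: 165 × 2 = 330.

330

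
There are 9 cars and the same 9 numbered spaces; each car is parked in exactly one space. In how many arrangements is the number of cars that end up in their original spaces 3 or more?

29143

Sum C(9,i)·!(9-i) for i = 3..9:
  i=3: C(9,3)·!6 = 84·265 = 22260
  i=4: C(9,4)·!5 = 126·44 = 5544
  i=5: C(9,5)·!4 = 126·9 = 1134
  i=6: C(9,6)·!3 = 84·2 = 168
  i=7: C(9,7)·!2 = 36·1 = 36
  i=8: C(9,8)·!1 = 9·0 = 0
  i=9: C(9,9)·!0 = 1·1 = 1
Total = 29143.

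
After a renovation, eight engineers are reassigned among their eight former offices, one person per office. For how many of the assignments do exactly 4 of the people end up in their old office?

630

Choose which 4 of the 8 are fixed: C(8,4) = 70.
The remaining 4 must be deranged: !4 = 9.
Total: 70 × 9 = 630.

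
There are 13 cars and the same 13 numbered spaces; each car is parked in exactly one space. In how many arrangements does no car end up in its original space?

2290792932

The subfactorial !13 = [13!/e] (nearest integer).
13! = 6227020800, and 6227020800/e ≈ 2290792932.07, so !13 = 2290792932.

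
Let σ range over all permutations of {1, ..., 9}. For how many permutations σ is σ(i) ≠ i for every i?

133496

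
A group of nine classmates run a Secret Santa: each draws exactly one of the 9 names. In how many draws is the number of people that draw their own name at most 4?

361541

Sum C(9,i)·!(9-i) for i = 0..4:
  i=0: C(9,0)·!9 = 1·133496 = 133496
  i=1: C(9,1)·!8 = 9·14833 = 133497
  i=2: C(9,2)·!7 = 36·1854 = 66744
  i=3: C(9,3)·!6 = 84·265 = 22260
  i=4: C(9,4)·!5 = 126·44 = 5544
Total = 361541.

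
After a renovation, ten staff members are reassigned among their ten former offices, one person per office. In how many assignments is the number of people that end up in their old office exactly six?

1890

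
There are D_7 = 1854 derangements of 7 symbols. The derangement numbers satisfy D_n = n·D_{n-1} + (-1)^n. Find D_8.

D_8 = 8·1854 + 1 = 14833.

14833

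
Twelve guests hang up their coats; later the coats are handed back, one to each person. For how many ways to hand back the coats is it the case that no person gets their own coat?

176214841

!12 is the nearest integer to 12!/e.
12! = 479001600, and 479001600/e ≈ 176214840.93, so !12 = 176214841.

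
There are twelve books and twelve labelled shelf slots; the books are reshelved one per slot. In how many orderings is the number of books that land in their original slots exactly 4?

7342335

Choose which 4 of the 12 are fixed: C(12,4) = 495.
The other 8 form a derangement: !8 = 14833.
Total: 495 × 14833 = 7342335.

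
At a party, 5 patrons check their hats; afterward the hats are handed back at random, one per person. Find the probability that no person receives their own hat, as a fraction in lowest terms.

11/30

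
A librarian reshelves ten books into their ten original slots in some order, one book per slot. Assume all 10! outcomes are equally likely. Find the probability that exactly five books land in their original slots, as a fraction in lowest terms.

Favorable outcomes: C(10,5)·!5 = 252·44 = 11088.
Total outcomes: 10! = 3628800.
Probability = 11088/3628800 = 11/3600.

11/3600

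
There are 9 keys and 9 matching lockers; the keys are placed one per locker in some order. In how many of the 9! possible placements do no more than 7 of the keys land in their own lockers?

Sum C(9,i)·!(9-i) for i = 0..7:
  i=0: C(9,0)·!9 = 1·133496 = 133496
  i=1: C(9,1)·!8 = 9·14833 = 133497
  i=2: C(9,2)·!7 = 36·1854 = 66744
  i=3: C(9,3)·!6 = 84·265 = 22260
  i=4: C(9,4)·!5 = 126·44 = 5544
  i=5: C(9,5)·!4 = 126·9 = 1134
  i=6: C(9,6)·!3 = 84·2 = 168
  i=7: C(9,7)·!2 = 36·1 = 36
Total = 362879.

362879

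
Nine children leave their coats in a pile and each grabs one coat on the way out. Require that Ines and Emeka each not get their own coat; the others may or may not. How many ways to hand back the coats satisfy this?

Let A_j be the event that the j-th constrained one is fixed. By inclusion-exclusion over the 2 events:
Σ_{j=0}^{2} (-1)^j C(2,j)(9-j)!
= C(2,0)·9! - C(2,1)·8! + C(2,2)·7!
= 362880 - 80640 + 5040
= 287280

287280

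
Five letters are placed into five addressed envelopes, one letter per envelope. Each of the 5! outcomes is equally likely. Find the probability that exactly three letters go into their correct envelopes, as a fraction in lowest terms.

1/12

Favorable outcomes: C(5,3)·!2 = 10·1 = 10.
Total outcomes: 5! = 120.
Probability = 10/120 = 1/12.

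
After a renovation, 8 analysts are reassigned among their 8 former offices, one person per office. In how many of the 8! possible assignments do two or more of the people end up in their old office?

10655

Sum C(8,i)·!(8-i) for i = 2..8:
  i=2: C(8,2)·!6 = 28·265 = 7420
  i=3: C(8,3)·!5 = 56·44 = 2464
  i=4: C(8,4)·!4 = 70·9 = 630
  i=5: C(8,5)·!3 = 56·2 = 112
  i=6: C(8,6)·!2 = 28·1 = 28
  i=7: C(8,7)·!1 = 8·0 = 0
  i=8: C(8,8)·!0 = 1·1 = 1
Total = 10655.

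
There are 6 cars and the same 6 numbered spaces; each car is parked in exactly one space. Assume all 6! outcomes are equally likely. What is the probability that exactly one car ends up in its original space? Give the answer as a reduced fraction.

11/30

Favorable outcomes: C(6,1)·!5 = 6·44 = 264.
Total outcomes: 6! = 720.
Probability = 264/720 = 11/30.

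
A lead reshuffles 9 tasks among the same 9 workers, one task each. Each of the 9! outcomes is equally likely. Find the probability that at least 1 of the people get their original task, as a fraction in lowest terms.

28673/45360

Favorable outcomes: Σ_{i≥1} C(9,i)·!(9-i) = 9·14833 + 36·1854 + 84·265 + 126·44 + 126·9 + 84·2 + 36·1 + 9·0 + 1·1 = 229384.
Total outcomes: 9! = 362880.
Probability = 229384/362880 = 28673/45360.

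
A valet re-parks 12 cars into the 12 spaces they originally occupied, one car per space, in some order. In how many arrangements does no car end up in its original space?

176214841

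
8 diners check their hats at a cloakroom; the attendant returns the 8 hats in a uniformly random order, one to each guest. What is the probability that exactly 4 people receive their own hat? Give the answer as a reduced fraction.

1/64

Favorable outcomes: C(8,4)·!4 = 70·9 = 630.
Total outcomes: 8! = 40320.
Probability = 630/40320 = 1/64.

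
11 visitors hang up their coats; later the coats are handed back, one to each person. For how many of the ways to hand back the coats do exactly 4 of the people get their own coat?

Pick the 4 fixed positions: C(11,4) = 330 ways.
The remaining 7 must be deranged: !7 = 1854.
Total: 330 × 1854 = 611820.

611820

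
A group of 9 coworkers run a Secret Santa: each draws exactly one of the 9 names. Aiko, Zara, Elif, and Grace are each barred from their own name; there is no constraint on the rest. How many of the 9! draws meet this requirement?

229080

Let A_j be the event that the j-th constrained one is fixed. By inclusion-exclusion over the 4 events:
Σ_{j=0}^{4} (-1)^j C(4,j)(9-j)!
= C(4,0)·9! - C(4,1)·8! + C(4,2)·7! - C(4,3)·6! + C(4,4)·5!
= 362880 - 161280 + 30240 - 2880 + 120
= 229080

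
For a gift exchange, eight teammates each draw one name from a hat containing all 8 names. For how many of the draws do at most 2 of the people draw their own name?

37085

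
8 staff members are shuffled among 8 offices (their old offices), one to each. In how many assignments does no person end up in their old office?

14833

The number of derangements of 8 is !8 = Σ_{k=0}^{8} (-1)^k·8!/k!
= 8! - 8!/1! + 8!/2! - 8!/3! + 8!/4! - 8!/5! + 8!/6! - 8!/7! + 8!/8!
= 40320 - 40320 + 20160 - 6720 + 1680 - 336 + 56 - 8 + 1
= 14833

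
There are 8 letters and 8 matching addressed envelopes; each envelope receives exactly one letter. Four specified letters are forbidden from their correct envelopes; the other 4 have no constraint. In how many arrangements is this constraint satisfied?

24024

Inclusion-exclusion on the 4 forbidden self-matches:
Σ_{j=0}^{4} (-1)^j C(4,j)(8-j)!
= C(4,0)·8! - C(4,1)·7! + C(4,2)·6! - C(4,3)·5! + C(4,4)·4!
= 40320 - 20160 + 4320 - 480 + 24
= 24024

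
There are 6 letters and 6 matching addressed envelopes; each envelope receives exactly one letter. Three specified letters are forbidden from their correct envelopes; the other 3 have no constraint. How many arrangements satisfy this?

426

Inclusion-exclusion on the 3 forbidden self-matches:
Σ_{j=0}^{3} (-1)^j C(3,j)(6-j)!
= C(3,0)·6! - C(3,1)·5! + C(3,2)·4! - C(3,3)·3!
= 720 - 360 + 72 - 6
= 426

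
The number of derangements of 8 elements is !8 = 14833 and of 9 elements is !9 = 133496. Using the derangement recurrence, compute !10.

1334961

!10 = (10-1)·(!9 + !8) = 9·(133496 + 14833) = 9·148329 = 1334961.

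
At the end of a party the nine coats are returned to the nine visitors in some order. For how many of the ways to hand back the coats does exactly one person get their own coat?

Pick the single fixed position: C(9,1) = 9 ways.
The remaining 8 must be deranged: !8 = 14833.
Total: 9 × 14833 = 133497.

133497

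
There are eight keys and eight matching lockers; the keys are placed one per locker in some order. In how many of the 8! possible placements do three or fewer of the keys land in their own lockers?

39549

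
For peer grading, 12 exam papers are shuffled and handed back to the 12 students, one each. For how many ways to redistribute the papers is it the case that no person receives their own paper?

By inclusion-exclusion, !12 = Σ (-1)^k · 12!/k! for k=0..12
= 12! - 12!/1! + 12!/2! - 12!/3! + 12!/4! - 12!/5! + 12!/6! - 12!/7! + 12!/8! - 12!/9! + 12!/10! - 12!/11! + 12!/12!
= 479001600 - 479001600 + 239500800 - 79833600 + 19958400 - 3991680 + 665280 - 95040 + 11880 - 1320 + 132 - 12 + 1
= 176214841

176214841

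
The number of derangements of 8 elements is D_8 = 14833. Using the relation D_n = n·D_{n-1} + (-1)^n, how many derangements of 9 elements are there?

D_9 = 9·14833 - 1 = 133496.

133496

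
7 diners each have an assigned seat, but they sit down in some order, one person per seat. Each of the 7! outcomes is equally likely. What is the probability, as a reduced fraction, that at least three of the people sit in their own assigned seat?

407/5040

Favorable outcomes: Σ_{i≥3} C(7,i)·!(7-i) = 35·9 + 35·2 + 21·1 + 7·0 + 1·1 = 407.
Total outcomes: 7! = 5040.
Probability = 407/5040 = 407/5040.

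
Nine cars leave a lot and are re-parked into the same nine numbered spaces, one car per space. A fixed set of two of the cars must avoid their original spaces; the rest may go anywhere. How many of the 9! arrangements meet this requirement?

287280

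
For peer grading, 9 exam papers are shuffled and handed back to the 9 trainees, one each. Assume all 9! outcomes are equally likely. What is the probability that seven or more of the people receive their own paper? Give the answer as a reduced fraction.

37/362880

Favorable outcomes: Σ_{i≥7} C(9,i)·!(9-i) = 36·1 + 9·0 + 1·1 = 37.
Total outcomes: 9! = 362880.
Probability = 37/362880 = 37/362880.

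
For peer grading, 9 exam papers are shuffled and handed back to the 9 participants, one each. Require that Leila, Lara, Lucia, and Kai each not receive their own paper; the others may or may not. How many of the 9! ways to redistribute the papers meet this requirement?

Inclusion-exclusion on the 4 forbidden self-matches:
Σ_{j=0}^{4} (-1)^j C(4,j)(9-j)!
= C(4,0)·9! - C(4,1)·8! + C(4,2)·7! - C(4,3)·6! + C(4,4)·5!
= 362880 - 161280 + 30240 - 2880 + 120
= 229080

229080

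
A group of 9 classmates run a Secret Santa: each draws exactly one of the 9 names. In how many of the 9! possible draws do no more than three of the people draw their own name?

355997

# with exactly i fixed is C(9,i)·!(9-i); sum over i=0..3:
  i=0: C(9,0)·!9 = 1·133496 = 133496
  i=1: C(9,1)·!8 = 9·14833 = 133497
  i=2: C(9,2)·!7 = 36·1854 = 66744
  i=3: C(9,3)·!6 = 84·265 = 22260
Total = 355997.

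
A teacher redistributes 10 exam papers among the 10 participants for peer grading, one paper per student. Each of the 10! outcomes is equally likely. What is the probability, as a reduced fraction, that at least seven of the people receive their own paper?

Favorable outcomes: Σ_{i≥7} C(10,i)·!(10-i) = 120·2 + 45·1 + 10·0 + 1·1 = 286.
Total outcomes: 10! = 3628800.
Probability = 286/3628800 = 143/1814400.

143/1814400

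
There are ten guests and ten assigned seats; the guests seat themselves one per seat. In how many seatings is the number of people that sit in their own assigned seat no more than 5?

3626624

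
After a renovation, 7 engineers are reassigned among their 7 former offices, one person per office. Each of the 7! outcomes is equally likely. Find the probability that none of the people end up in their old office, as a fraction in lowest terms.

103/280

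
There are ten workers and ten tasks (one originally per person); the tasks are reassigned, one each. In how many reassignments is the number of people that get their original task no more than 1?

2669921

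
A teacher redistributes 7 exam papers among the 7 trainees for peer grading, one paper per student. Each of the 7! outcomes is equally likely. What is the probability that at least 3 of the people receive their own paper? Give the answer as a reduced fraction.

407/5040

Favorable outcomes: Σ_{i≥3} C(7,i)·!(7-i) = 35·9 + 35·2 + 21·1 + 7·0 + 1·1 = 407.
Total outcomes: 7! = 5040.
Probability = 407/5040 = 407/5040.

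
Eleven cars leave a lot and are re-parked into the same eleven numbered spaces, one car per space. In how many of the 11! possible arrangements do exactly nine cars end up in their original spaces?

55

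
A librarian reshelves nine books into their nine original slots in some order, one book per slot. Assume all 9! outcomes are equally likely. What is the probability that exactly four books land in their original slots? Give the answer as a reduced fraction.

11/720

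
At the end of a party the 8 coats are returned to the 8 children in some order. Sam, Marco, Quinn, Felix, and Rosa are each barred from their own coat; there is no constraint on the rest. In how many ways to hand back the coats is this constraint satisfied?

21234

Let A_j be the event that the j-th constrained one is fixed. By inclusion-exclusion over the 5 events:
Σ_{j=0}^{5} (-1)^j C(5,j)(8-j)!
= C(5,0)·8! - C(5,1)·7! + C(5,2)·6! - C(5,3)·5! + C(5,4)·4! - C(5,5)·3!
= 40320 - 25200 + 7200 - 1200 + 120 - 6
= 21234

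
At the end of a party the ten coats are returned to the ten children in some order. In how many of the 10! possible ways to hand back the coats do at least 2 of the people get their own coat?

958879

# with exactly i fixed is C(10,i)·!(10-i); sum over i=2..10:
  i=2: C(10,2)·!8 = 45·14833 = 667485
  i=3: C(10,3)·!7 = 120·1854 = 222480
  i=4: C(10,4)·!6 = 210·265 = 55650
  i=5: C(10,5)·!5 = 252·44 = 11088
  i=6: C(10,6)·!4 = 210·9 = 1890
  i=7: C(10,7)·!3 = 120·2 = 240
  i=8: C(10,8)·!2 = 45·1 = 45
  i=9: C(10,9)·!1 = 10·0 = 0
  i=10: C(10,10)·!0 = 1·1 = 1
Total = 958879.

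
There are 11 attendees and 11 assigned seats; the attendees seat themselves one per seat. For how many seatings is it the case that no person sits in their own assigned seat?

14684570

Use !n = (n-1)(!(n-1) + !(n-2)).
!11 = 10·(1334961 + 133496) = 10·1468457 = 14684570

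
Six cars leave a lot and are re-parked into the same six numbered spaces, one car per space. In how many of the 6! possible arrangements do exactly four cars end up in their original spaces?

Choose which 4 of the 6 are fixed: C(6,4) = 15.
The remaining 2 must be deranged: !2 = 1.
Total: 15 × 1 = 15.

15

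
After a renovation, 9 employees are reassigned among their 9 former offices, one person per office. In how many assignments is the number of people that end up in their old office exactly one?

133497

Pick the single fixed position: C(9,1) = 9 ways.
The other 8 form a derangement: !8 = 14833.
Total: 9 × 14833 = 133497.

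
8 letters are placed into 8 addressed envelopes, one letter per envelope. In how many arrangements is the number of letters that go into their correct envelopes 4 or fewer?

40179

# with exactly i fixed is C(8,i)·!(8-i); sum over i=0..4:
  i=0: C(8,0)·!8 = 1·14833 = 14833
  i=1: C(8,1)·!7 = 8·1854 = 14832
  i=2: C(8,2)·!6 = 28·265 = 7420
  i=3: C(8,3)·!5 = 56·44 = 2464
  i=4: C(8,4)·!4 = 70·9 = 630
Total = 40179.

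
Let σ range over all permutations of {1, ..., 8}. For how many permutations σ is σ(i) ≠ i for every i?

The subfactorial !8 = [8!/e] (nearest integer).
8! = 40320, and 40320/e ≈ 14832.90, so !8 = 14833.

14833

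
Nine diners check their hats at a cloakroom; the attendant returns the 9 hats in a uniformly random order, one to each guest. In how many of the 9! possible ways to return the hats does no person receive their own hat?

Use !n = n·!(n-1) + (-1)^n.
!9 = 9·14833 - 1 = 133496

133496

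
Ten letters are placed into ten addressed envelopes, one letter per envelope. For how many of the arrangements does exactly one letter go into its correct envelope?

Pick the single fixed position: C(10,1) = 10 ways.
The other 9 form a derangement: !9 = 133496.
Total: 10 × 133496 = 1334960.

1334960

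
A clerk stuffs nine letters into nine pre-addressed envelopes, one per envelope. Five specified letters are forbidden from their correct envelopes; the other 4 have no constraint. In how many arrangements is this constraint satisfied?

205056

Let A_j be the event that the j-th constrained one is fixed. By inclusion-exclusion over the 5 events:
Σ_{j=0}^{5} (-1)^j C(5,j)(9-j)!
= C(5,0)·9! - C(5,1)·8! + C(5,2)·7! - C(5,3)·6! + C(5,4)·5! - C(5,5)·4!
= 362880 - 201600 + 50400 - 7200 + 600 - 24
= 205056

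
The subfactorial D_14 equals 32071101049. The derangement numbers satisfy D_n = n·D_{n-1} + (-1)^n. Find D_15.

481066515734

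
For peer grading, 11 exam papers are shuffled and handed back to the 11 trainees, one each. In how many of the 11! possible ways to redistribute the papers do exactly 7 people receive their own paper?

2970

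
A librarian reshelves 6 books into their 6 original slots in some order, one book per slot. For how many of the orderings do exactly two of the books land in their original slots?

Pick the 2 fixed positions: C(6,2) = 15 ways.
The other 4 form a derangement: !4 = 9.
Total: 15 × 9 = 135.

135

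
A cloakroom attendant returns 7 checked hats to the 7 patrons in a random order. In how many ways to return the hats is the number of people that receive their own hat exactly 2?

924

Pick the 2 fixed positions: C(7,2) = 21 ways.
The other 5 form a derangement: !5 = 44.
Total: 21 × 44 = 924.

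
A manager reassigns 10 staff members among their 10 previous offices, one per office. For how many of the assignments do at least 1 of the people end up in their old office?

2293839

# with exactly i fixed is C(10,i)·!(10-i); sum over i=1..10:
  i=1: C(10,1)·!9 = 10·133496 = 1334960
  i=2: C(10,2)·!8 = 45·14833 = 667485
  i=3: C(10,3)·!7 = 120·1854 = 222480
  i=4: C(10,4)·!6 = 210·265 = 55650
  i=5: C(10,5)·!5 = 252·44 = 11088
  i=6: C(10,6)·!4 = 210·9 = 1890
  i=7: C(10,7)·!3 = 120·2 = 240
  i=8: C(10,8)·!2 = 45·1 = 45
  i=9: C(10,9)·!1 = 10·0 = 0
  i=10: C(10,10)·!0 = 1·1 = 1
Total = 2293839.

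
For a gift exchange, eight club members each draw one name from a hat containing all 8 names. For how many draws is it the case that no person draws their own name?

14833

Recurrence: !8 = 7·(!7 + !6).
!8 = 7·(1854 + 265) = 7·2119 = 14833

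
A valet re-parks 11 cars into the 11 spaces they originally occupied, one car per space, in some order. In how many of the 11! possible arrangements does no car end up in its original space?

14684570

By inclusion-exclusion, !11 = Σ (-1)^k · 11!/k! for k=0..11
= 11! - 11!/1! + 11!/2! - 11!/3! + 11!/4! - 11!/5! + 11!/6! - 11!/7! + 11!/8! - 11!/9! + 11!/10! - 11!/11!
= 39916800 - 39916800 + 19958400 - 6652800 + 1663200 - 332640 + 55440 - 7920 + 990 - 110 + 11 - 1
= 14684570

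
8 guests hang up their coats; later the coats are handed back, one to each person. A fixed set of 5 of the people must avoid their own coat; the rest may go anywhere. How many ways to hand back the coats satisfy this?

Let A_j be the event that the j-th constrained one is fixed. By inclusion-exclusion over the 5 events:
Σ_{j=0}^{5} (-1)^j C(5,j)(8-j)!
= C(5,0)·8! - C(5,1)·7! + C(5,2)·6! - C(5,3)·5! + C(5,4)·4! - C(5,5)·3!
= 40320 - 25200 + 7200 - 1200 + 120 - 6
= 21234

21234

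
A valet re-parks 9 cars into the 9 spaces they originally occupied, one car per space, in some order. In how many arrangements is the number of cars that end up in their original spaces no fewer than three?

29143

# with exactly i fixed is C(9,i)·!(9-i); sum over i=3..9:
  i=3: C(9,3)·!6 = 84·265 = 22260
  i=4: C(9,4)·!5 = 126·44 = 5544
  i=5: C(9,5)·!4 = 126·9 = 1134
  i=6: C(9,6)·!3 = 84·2 = 168
  i=7: C(9,7)·!2 = 36·1 = 36
  i=8: C(9,8)·!1 = 9·0 = 0
  i=9: C(9,9)·!0 = 1·1 = 1
Total = 29143.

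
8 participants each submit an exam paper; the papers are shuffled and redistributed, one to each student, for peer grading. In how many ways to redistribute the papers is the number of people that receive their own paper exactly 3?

Pick the 3 fixed positions: C(8,3) = 56 ways.
The remaining 5 must be deranged: !5 = 44.
Total: 56 × 44 = 2464.

2464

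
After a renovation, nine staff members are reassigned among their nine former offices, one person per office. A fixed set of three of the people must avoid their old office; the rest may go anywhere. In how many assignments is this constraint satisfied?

Inclusion-exclusion on the 3 forbidden self-matches:
Σ_{j=0}^{3} (-1)^j C(3,j)(9-j)!
= C(3,0)·9! - C(3,1)·8! + C(3,2)·7! - C(3,3)·6!
= 362880 - 120960 + 15120 - 720
= 256320

256320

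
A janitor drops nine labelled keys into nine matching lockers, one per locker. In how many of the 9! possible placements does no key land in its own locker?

133496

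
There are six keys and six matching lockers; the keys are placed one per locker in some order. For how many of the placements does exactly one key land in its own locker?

264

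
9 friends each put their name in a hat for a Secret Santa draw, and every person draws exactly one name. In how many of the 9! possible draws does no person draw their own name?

The number of derangements of 9 is !9 = Σ_{k=0}^{9} (-1)^k·9!/k!
= 9! - 9!/1! + 9!/2! - 9!/3! + 9!/4! - 9!/5! + 9!/6! - 9!/7! + 9!/8! - 9!/9!
= 362880 - 362880 + 181440 - 60480 + 15120 - 3024 + 504 - 72 + 9 - 1
= 133496

133496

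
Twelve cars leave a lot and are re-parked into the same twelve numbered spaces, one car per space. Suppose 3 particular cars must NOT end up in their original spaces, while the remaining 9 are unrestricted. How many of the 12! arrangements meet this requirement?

369774720

Let A_j be the event that the j-th constrained one is fixed. By inclusion-exclusion over the 3 events:
Σ_{j=0}^{3} (-1)^j C(3,j)(12-j)!
= C(3,0)·12! - C(3,1)·11! + C(3,2)·10! - C(3,3)·9!
= 479001600 - 119750400 + 10886400 - 362880
= 369774720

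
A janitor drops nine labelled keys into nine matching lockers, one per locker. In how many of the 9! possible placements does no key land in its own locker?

133496

By inclusion-exclusion, !9 = Σ (-1)^k · 9!/k! for k=0..9
= 9! - 9!/1! + 9!/2! - 9!/3! + 9!/4! - 9!/5! + 9!/6! - 9!/7! + 9!/8! - 9!/9!
= 362880 - 362880 + 181440 - 60480 + 15120 - 3024 + 504 - 72 + 9 - 1
= 133496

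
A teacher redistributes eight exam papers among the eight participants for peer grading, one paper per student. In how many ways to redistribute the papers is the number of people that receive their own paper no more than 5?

40291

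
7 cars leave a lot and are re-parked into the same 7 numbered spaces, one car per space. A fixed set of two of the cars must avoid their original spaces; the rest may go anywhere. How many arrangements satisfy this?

Inclusion-exclusion on the 2 forbidden self-matches:
Σ_{j=0}^{2} (-1)^j C(2,j)(7-j)!
= C(2,0)·7! - C(2,1)·6! + C(2,2)·5!
= 5040 - 1440 + 120
= 3720

3720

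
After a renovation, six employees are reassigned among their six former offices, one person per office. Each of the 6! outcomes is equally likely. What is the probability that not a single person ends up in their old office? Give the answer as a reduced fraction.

Favorable outcomes: !6 = 265.
Total outcomes: 6! = 720.
Probability = 265/720 = 53/144.

53/144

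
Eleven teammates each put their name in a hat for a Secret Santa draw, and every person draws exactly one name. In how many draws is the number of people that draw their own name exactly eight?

Choose which 8 of the 11 are fixed: C(11,8) = 165.
The remaining 3 must be deranged: !3 = 2.
Total: 165 × 2 = 330.

330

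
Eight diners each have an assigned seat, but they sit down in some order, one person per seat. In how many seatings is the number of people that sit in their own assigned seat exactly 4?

630

Pick the 4 fixed positions: C(8,4) = 70 ways.
The remaining 4 must be deranged: !4 = 9.
Total: 70 × 9 = 630.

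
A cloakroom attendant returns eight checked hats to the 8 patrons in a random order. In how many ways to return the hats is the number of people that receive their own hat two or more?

10655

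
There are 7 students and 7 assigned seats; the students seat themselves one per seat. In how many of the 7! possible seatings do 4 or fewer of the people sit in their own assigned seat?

5018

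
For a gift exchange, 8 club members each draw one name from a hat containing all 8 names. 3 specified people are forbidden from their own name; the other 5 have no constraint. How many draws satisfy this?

27240

Let A_j be the event that the j-th constrained one is fixed. By inclusion-exclusion over the 3 events:
Σ_{j=0}^{3} (-1)^j C(3,j)(8-j)!
= C(3,0)·8! - C(3,1)·7! + C(3,2)·6! - C(3,3)·5!
= 40320 - 15120 + 2160 - 120
= 27240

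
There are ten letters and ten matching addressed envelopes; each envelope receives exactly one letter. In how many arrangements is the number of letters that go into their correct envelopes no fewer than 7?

286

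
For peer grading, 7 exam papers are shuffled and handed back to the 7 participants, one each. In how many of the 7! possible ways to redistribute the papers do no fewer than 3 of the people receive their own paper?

Sum C(7,i)·!(7-i) for i = 3..7:
  i=3: C(7,3)·!4 = 35·9 = 315
  i=4: C(7,4)·!3 = 35·2 = 70
  i=5: C(7,5)·!2 = 21·1 = 21
  i=6: C(7,6)·!1 = 7·0 = 0
  i=7: C(7,7)·!0 = 1·1 = 1
Total = 407.

407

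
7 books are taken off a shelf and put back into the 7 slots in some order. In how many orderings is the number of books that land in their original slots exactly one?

1855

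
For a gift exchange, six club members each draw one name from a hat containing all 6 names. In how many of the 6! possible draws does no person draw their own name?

The number of derangements of 6 is !6 = Σ_{k=0}^{6} (-1)^k·6!/k!
= 6! - 6!/1! + 6!/2! - 6!/3! + 6!/4! - 6!/5! + 6!/6!
= 720 - 720 + 360 - 120 + 30 - 6 + 1
= 265

265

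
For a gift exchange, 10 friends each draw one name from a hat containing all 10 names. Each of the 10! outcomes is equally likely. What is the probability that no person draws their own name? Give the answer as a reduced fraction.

Favorable outcomes: !10 = 1334961.
Total outcomes: 10! = 3628800.
Probability = 1334961/3628800 = 16481/44800.

16481/44800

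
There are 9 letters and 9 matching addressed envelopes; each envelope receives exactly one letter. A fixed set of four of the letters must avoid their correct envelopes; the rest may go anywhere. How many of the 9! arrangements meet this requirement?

229080

Inclusion-exclusion on the 4 forbidden self-matches:
Σ_{j=0}^{4} (-1)^j C(4,j)(9-j)!
= C(4,0)·9! - C(4,1)·8! + C(4,2)·7! - C(4,3)·6! + C(4,4)·5!
= 362880 - 161280 + 30240 - 2880 + 120
= 229080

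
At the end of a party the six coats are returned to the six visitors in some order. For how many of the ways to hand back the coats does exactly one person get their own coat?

264

Choose which one of the 6 is fixed: C(6,1) = 6.
The remaining 5 must be deranged: !5 = 44.
Total: 6 × 44 = 264.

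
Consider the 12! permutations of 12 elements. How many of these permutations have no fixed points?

176214841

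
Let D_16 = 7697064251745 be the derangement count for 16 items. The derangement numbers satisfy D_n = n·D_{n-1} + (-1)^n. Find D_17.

130850092279664

D_17 = 17·7697064251745 - 1 = 130850092279664.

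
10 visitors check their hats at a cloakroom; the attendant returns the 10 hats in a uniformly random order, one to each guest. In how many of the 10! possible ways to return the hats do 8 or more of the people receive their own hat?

46

Sum C(10,i)·!(10-i) for i = 8..10:
  i=8: C(10,8)·!2 = 45·1 = 45
  i=9: C(10,9)·!1 = 10·0 = 0
  i=10: C(10,10)·!0 = 1·1 = 1
Total = 46.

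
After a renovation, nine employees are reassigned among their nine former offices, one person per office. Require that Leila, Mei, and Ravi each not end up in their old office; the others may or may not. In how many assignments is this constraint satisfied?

256320

Inclusion-exclusion on the 3 forbidden self-matches:
Σ_{j=0}^{3} (-1)^j C(3,j)(9-j)!
= C(3,0)·9! - C(3,1)·8! + C(3,2)·7! - C(3,3)·6!
= 362880 - 120960 + 15120 - 720
= 256320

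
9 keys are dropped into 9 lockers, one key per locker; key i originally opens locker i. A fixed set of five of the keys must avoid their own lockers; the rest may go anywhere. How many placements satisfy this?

Inclusion-exclusion on the 5 forbidden self-matches:
Σ_{j=0}^{5} (-1)^j C(5,j)(9-j)!
= C(5,0)·9! - C(5,1)·8! + C(5,2)·7! - C(5,3)·6! + C(5,4)·5! - C(5,5)·4!
= 362880 - 201600 + 50400 - 7200 + 600 - 24
= 205056

205056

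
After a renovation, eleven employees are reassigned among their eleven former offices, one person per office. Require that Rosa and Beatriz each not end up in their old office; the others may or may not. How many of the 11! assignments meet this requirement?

33022080

Inclusion-exclusion on the 2 forbidden self-matches:
Σ_{j=0}^{2} (-1)^j C(2,j)(11-j)!
= C(2,0)·11! - C(2,1)·10! + C(2,2)·9!
= 39916800 - 7257600 + 362880
= 33022080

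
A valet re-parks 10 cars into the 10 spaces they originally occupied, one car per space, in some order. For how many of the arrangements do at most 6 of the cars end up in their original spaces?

3628514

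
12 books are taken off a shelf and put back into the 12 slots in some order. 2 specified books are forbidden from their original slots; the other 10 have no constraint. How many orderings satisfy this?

Let A_j be the event that the j-th constrained one is fixed. By inclusion-exclusion over the 2 events:
Σ_{j=0}^{2} (-1)^j C(2,j)(12-j)!
= C(2,0)·12! - C(2,1)·11! + C(2,2)·10!
= 479001600 - 79833600 + 3628800
= 402796800

402796800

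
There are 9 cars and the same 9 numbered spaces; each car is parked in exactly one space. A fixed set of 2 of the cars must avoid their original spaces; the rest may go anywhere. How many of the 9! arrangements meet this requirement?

Inclusion-exclusion on the 2 forbidden self-matches:
Σ_{j=0}^{2} (-1)^j C(2,j)(9-j)!
= C(2,0)·9! - C(2,1)·8! + C(2,2)·7!
= 362880 - 80640 + 5040
= 287280

287280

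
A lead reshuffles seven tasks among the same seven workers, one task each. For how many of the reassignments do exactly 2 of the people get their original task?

924

Choose which 2 of the 7 are fixed: C(7,2) = 21.
The remaining 5 must be deranged: !5 = 44.
Total: 21 × 44 = 924.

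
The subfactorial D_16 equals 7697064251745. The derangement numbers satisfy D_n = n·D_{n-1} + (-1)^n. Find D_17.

D_17 = 17·7697064251745 - 1 = 130850092279664.

130850092279664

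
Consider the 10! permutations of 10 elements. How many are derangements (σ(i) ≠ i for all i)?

1334961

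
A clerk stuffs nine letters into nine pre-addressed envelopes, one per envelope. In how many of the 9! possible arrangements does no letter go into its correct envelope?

133496

!9 is the nearest integer to 9!/e.
9! = 362880, and 362880/e ≈ 133496.09, so !9 = 133496.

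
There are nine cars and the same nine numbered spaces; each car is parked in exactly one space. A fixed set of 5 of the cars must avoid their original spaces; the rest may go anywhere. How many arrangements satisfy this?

Inclusion-exclusion on the 5 forbidden self-matches:
Σ_{j=0}^{5} (-1)^j C(5,j)(9-j)!
= C(5,0)·9! - C(5,1)·8! + C(5,2)·7! - C(5,3)·6! + C(5,4)·5! - C(5,5)·4!
= 362880 - 201600 + 50400 - 7200 + 600 - 24
= 205056

205056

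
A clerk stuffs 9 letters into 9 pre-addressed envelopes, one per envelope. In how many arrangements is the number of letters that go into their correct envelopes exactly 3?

22260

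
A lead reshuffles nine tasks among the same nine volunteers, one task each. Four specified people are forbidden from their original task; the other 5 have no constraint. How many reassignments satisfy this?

229080

Inclusion-exclusion on the 4 forbidden self-matches:
Σ_{j=0}^{4} (-1)^j C(4,j)(9-j)!
= C(4,0)·9! - C(4,1)·8! + C(4,2)·7! - C(4,3)·6! + C(4,4)·5!
= 362880 - 161280 + 30240 - 2880 + 120
= 229080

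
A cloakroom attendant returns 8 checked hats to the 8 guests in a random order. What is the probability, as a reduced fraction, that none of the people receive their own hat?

2119/5760

Favorable outcomes: !8 = 14833.
Total outcomes: 8! = 40320.
Probability = 14833/40320 = 2119/5760.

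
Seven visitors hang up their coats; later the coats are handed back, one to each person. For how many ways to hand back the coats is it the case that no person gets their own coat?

!7 = 7! · Σ_{k=0}^{7} (-1)^k/k!
= 7! - 7!/1! + 7!/2! - 7!/3! + 7!/4! - 7!/5! + 7!/6! - 7!/7!
= 5040 - 5040 + 2520 - 840 + 210 - 42 + 7 - 1
= 1854

1854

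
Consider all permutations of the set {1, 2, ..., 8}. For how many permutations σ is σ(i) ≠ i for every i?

14833

The subfactorial !8 = [8!/e] (nearest integer).
8! = 40320, and 40320/e ≈ 14832.90, so !8 = 14833.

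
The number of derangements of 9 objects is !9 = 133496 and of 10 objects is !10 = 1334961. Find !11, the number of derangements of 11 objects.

!11 = (11-1)·(!10 + !9) = 10·(1334961 + 133496) = 10·1468457 = 14684570.

14684570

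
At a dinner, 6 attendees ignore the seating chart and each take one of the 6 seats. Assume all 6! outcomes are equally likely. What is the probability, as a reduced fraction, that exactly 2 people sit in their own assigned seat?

Favorable outcomes: C(6,2)·!4 = 15·9 = 135.
Total outcomes: 6! = 720.
Probability = 135/720 = 3/16.

3/16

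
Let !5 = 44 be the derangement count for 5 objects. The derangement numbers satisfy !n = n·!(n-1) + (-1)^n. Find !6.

!6 = 6·44 + 1 = 265.

265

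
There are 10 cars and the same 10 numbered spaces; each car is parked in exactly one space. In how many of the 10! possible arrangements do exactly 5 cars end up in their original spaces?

11088

Choose which 5 of the 10 are fixed: C(10,5) = 252.
The remaining 5 must be deranged: !5 = 44.
Total: 252 × 44 = 11088.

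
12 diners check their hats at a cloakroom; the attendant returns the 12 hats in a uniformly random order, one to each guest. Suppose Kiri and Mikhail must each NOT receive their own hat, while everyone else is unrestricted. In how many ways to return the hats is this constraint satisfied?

Let A_j be the event that the j-th constrained one is fixed. By inclusion-exclusion over the 2 events:
Σ_{j=0}^{2} (-1)^j C(2,j)(12-j)!
= C(2,0)·12! - C(2,1)·11! + C(2,2)·10!
= 479001600 - 79833600 + 3628800
= 402796800

402796800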